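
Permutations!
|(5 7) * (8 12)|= |(5 7)(8 12)|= 2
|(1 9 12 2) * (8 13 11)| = 12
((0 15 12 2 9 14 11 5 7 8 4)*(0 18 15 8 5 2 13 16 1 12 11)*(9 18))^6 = (0 8 4 9 14)(1 13)(2 15)(11 18)(12 16)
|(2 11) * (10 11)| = 3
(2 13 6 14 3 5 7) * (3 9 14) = (2 13 6 3 5 7)(9 14) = [0, 1, 13, 5, 4, 7, 3, 2, 8, 14, 10, 11, 12, 6, 9]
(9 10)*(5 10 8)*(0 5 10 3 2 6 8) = (0 5 3 2 6 8 10 9) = [5, 1, 6, 2, 4, 3, 8, 7, 10, 0, 9]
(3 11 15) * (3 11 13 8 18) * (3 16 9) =[0, 1, 2, 13, 4, 5, 6, 7, 18, 3, 10, 15, 12, 8, 14, 11, 9, 17, 16] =(3 13 8 18 16 9)(11 15)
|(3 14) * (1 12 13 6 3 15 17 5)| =9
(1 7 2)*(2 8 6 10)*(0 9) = (0 9)(1 7 8 6 10 2) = [9, 7, 1, 3, 4, 5, 10, 8, 6, 0, 2]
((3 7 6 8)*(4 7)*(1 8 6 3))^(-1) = ((1 8)(3 4 7))^(-1) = (1 8)(3 7 4)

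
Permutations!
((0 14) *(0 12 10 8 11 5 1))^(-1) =((0 14 12 10 8 11 5 1))^(-1) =(0 1 5 11 8 10 12 14)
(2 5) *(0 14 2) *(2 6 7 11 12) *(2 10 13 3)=(0 14 6 7 11 12 10 13 3 2 5)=[14, 1, 5, 2, 4, 0, 7, 11, 8, 9, 13, 12, 10, 3, 6]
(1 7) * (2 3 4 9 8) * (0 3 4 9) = (0 3 9 8 2 4)(1 7) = [3, 7, 4, 9, 0, 5, 6, 1, 2, 8]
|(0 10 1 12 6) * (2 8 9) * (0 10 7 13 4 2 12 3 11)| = |(0 7 13 4 2 8 9 12 6 10 1 3 11)| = 13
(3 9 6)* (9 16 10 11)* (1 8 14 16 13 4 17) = (1 8 14 16 10 11 9 6 3 13 4 17) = [0, 8, 2, 13, 17, 5, 3, 7, 14, 6, 11, 9, 12, 4, 16, 15, 10, 1]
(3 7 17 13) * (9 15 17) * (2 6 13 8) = (2 6 13 3 7 9 15 17 8) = [0, 1, 6, 7, 4, 5, 13, 9, 2, 15, 10, 11, 12, 3, 14, 17, 16, 8]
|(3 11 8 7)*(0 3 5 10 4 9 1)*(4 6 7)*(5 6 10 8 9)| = |(0 3 11 9 1)(4 5 8)(6 7)| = 30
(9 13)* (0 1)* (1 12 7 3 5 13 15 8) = (0 12 7 3 5 13 9 15 8 1) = [12, 0, 2, 5, 4, 13, 6, 3, 1, 15, 10, 11, 7, 9, 14, 8]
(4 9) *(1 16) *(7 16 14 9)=(1 14 9 4 7 16)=[0, 14, 2, 3, 7, 5, 6, 16, 8, 4, 10, 11, 12, 13, 9, 15, 1]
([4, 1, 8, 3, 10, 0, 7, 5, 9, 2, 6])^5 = (0 5 7 6 10 4)(2 9 8)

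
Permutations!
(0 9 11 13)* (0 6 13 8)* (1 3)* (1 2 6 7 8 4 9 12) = (0 12 1 3 2 6 13 7 8)(4 9 11) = [12, 3, 6, 2, 9, 5, 13, 8, 0, 11, 10, 4, 1, 7]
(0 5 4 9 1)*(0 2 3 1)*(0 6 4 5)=(1 2 3)(4 9 6)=[0, 2, 3, 1, 9, 5, 4, 7, 8, 6]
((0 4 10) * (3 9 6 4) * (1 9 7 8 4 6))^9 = ((0 3 7 8 4 10)(1 9))^9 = (0 8)(1 9)(3 4)(7 10)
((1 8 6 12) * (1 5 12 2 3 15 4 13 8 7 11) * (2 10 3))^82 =(1 7 11)(3 6 13 15 10 8 4)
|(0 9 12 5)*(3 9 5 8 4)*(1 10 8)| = |(0 5)(1 10 8 4 3 9 12)| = 14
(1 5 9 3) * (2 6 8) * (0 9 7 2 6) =(0 9 3 1 5 7 2)(6 8) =[9, 5, 0, 1, 4, 7, 8, 2, 6, 3]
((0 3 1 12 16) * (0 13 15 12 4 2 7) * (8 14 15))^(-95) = ((0 3 1 4 2 7)(8 14 15 12 16 13))^(-95) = (0 3 1 4 2 7)(8 14 15 12 16 13)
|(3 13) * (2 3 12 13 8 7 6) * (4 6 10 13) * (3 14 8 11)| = 18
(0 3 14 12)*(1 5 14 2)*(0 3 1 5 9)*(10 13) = (0 1 9)(2 5 14 12 3)(10 13) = [1, 9, 5, 2, 4, 14, 6, 7, 8, 0, 13, 11, 3, 10, 12]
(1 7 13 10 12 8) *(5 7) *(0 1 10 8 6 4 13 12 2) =[1, 5, 0, 3, 13, 7, 4, 12, 10, 9, 2, 11, 6, 8] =(0 1 5 7 12 6 4 13 8 10 2)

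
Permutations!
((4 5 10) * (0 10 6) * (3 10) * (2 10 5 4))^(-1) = ((0 3 5 6)(2 10))^(-1) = (0 6 5 3)(2 10)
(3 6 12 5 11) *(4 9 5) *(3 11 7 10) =(3 6 12 4 9 5 7 10) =[0, 1, 2, 6, 9, 7, 12, 10, 8, 5, 3, 11, 4]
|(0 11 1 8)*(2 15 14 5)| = 4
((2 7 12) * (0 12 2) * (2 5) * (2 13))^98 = ((0 12)(2 7 5 13))^98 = (2 5)(7 13)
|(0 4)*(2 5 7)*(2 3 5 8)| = 6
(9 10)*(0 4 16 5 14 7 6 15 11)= (0 4 16 5 14 7 6 15 11)(9 10)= [4, 1, 2, 3, 16, 14, 15, 6, 8, 10, 9, 0, 12, 13, 7, 11, 5]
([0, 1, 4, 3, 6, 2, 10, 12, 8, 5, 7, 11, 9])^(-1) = [0, 1, 5, 3, 2, 9, 4, 10, 8, 12, 6, 11, 7]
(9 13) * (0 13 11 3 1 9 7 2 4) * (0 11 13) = (1 9 13 7 2 4 11 3) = [0, 9, 4, 1, 11, 5, 6, 2, 8, 13, 10, 3, 12, 7]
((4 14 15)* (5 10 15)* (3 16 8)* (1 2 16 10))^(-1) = (1 5 14 4 15 10 3 8 16 2)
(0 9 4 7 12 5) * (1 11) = [9, 11, 2, 3, 7, 0, 6, 12, 8, 4, 10, 1, 5] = (0 9 4 7 12 5)(1 11)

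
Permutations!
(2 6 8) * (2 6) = [0, 1, 2, 3, 4, 5, 8, 7, 6] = (6 8)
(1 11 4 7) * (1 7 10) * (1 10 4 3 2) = (1 11 3 2) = [0, 11, 1, 2, 4, 5, 6, 7, 8, 9, 10, 3]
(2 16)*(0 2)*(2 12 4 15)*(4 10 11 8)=(0 12 10 11 8 4 15 2 16)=[12, 1, 16, 3, 15, 5, 6, 7, 4, 9, 11, 8, 10, 13, 14, 2, 0]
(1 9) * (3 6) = [0, 9, 2, 6, 4, 5, 3, 7, 8, 1] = (1 9)(3 6)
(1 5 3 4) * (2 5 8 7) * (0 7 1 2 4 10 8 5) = (0 7 4 2)(1 5 3 10 8) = [7, 5, 0, 10, 2, 3, 6, 4, 1, 9, 8]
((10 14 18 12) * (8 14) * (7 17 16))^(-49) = (7 16 17)(8 14 18 12 10)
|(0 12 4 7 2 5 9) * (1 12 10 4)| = 14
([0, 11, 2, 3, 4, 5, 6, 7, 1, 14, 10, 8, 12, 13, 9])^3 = (9 14)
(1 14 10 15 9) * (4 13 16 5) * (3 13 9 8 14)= (1 3 13 16 5 4 9)(8 14 10 15)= [0, 3, 2, 13, 9, 4, 6, 7, 14, 1, 15, 11, 12, 16, 10, 8, 5]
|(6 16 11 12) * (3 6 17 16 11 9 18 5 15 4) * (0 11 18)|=6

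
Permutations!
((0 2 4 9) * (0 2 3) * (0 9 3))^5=((2 4 3 9))^5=(2 4 3 9)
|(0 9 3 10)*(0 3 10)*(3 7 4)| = 6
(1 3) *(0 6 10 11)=[6, 3, 2, 1, 4, 5, 10, 7, 8, 9, 11, 0]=(0 6 10 11)(1 3)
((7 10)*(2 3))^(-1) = (2 3)(7 10)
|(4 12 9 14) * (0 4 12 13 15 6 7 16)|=|(0 4 13 15 6 7 16)(9 14 12)|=21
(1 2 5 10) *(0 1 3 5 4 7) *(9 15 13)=(0 1 2 4 7)(3 5 10)(9 15 13)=[1, 2, 4, 5, 7, 10, 6, 0, 8, 15, 3, 11, 12, 9, 14, 13]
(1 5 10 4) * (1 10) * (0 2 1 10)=(0 2 1 5 10 4)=[2, 5, 1, 3, 0, 10, 6, 7, 8, 9, 4]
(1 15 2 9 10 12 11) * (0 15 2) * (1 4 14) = [15, 2, 9, 3, 14, 5, 6, 7, 8, 10, 12, 4, 11, 13, 1, 0] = (0 15)(1 2 9 10 12 11 4 14)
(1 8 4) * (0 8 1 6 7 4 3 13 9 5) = (0 8 3 13 9 5)(4 6 7) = [8, 1, 2, 13, 6, 0, 7, 4, 3, 5, 10, 11, 12, 9]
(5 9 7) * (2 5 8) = [0, 1, 5, 3, 4, 9, 6, 8, 2, 7] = (2 5 9 7 8)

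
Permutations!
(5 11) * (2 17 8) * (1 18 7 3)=(1 18 7 3)(2 17 8)(5 11)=[0, 18, 17, 1, 4, 11, 6, 3, 2, 9, 10, 5, 12, 13, 14, 15, 16, 8, 7]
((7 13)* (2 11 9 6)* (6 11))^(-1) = ((2 6)(7 13)(9 11))^(-1) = (2 6)(7 13)(9 11)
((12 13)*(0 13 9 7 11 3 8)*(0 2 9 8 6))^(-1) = ((0 13 12 8 2 9 7 11 3 6))^(-1) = (0 6 3 11 7 9 2 8 12 13)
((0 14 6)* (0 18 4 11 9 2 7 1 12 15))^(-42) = (0 9)(1 18)(2 14)(4 12)(6 7)(11 15)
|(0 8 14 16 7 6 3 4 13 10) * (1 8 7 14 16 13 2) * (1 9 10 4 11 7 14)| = 84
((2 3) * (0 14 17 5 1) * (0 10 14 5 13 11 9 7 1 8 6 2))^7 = (0 5 8 6 2 3)(1 7 9 11 13 17 14 10)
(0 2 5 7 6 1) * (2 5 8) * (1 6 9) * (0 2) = [5, 2, 8, 3, 4, 7, 6, 9, 0, 1] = (0 5 7 9 1 2 8)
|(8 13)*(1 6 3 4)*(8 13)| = 4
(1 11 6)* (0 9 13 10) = [9, 11, 2, 3, 4, 5, 1, 7, 8, 13, 0, 6, 12, 10] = (0 9 13 10)(1 11 6)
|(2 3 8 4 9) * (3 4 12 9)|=|(2 4 3 8 12 9)|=6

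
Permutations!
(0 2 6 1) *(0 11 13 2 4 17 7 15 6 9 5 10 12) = (0 4 17 7 15 6 1 11 13 2 9 5 10 12) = [4, 11, 9, 3, 17, 10, 1, 15, 8, 5, 12, 13, 0, 2, 14, 6, 16, 7]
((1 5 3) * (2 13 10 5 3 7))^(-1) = ((1 3)(2 13 10 5 7))^(-1) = (1 3)(2 7 5 10 13)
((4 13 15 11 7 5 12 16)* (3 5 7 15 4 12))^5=((3 5)(4 13)(11 15)(12 16))^5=(3 5)(4 13)(11 15)(12 16)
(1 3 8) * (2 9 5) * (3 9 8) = [0, 9, 8, 3, 4, 2, 6, 7, 1, 5] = (1 9 5 2 8)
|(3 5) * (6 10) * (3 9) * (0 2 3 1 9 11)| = |(0 2 3 5 11)(1 9)(6 10)| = 10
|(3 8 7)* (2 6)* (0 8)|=|(0 8 7 3)(2 6)|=4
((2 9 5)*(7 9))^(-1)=(2 5 9 7)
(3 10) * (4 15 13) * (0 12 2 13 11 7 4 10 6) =(0 12 2 13 10 3 6)(4 15 11 7) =[12, 1, 13, 6, 15, 5, 0, 4, 8, 9, 3, 7, 2, 10, 14, 11]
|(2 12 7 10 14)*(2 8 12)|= 5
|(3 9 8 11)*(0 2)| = 4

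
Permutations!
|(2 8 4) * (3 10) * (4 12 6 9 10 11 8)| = |(2 4)(3 11 8 12 6 9 10)| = 14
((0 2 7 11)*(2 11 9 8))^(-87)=(0 11)(2 7 9 8)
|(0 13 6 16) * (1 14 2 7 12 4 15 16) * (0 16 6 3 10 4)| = 12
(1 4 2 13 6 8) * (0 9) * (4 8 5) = (0 9)(1 8)(2 13 6 5 4) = [9, 8, 13, 3, 2, 4, 5, 7, 1, 0, 10, 11, 12, 6]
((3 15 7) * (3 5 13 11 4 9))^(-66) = ((3 15 7 5 13 11 4 9))^(-66) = (3 4 13 7)(5 15 9 11)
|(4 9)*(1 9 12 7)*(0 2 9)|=|(0 2 9 4 12 7 1)|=7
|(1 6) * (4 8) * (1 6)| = |(4 8)| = 2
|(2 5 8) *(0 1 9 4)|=12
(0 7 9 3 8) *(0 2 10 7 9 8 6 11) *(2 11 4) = (0 9 3 6 4 2 10 7 8 11) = [9, 1, 10, 6, 2, 5, 4, 8, 11, 3, 7, 0]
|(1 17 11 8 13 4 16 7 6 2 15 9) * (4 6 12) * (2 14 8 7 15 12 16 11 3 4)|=|(1 17 3 4 11 7 16 15 9)(2 12)(6 14 8 13)|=36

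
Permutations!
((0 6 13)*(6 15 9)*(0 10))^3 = ((0 15 9 6 13 10))^3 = (0 6)(9 10)(13 15)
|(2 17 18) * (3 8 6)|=|(2 17 18)(3 8 6)|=3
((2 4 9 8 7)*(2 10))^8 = ((2 4 9 8 7 10))^8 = (2 9 7)(4 8 10)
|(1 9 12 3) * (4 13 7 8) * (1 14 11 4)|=10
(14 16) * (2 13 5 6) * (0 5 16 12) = (0 5 6 2 13 16 14 12) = [5, 1, 13, 3, 4, 6, 2, 7, 8, 9, 10, 11, 0, 16, 12, 15, 14]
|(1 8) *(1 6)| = |(1 8 6)| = 3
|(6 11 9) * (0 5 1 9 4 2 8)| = |(0 5 1 9 6 11 4 2 8)| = 9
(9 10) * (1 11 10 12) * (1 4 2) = (1 11 10 9 12 4 2) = [0, 11, 1, 3, 2, 5, 6, 7, 8, 12, 9, 10, 4]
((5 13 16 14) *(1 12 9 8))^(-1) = (1 8 9 12)(5 14 16 13)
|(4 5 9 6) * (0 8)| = 4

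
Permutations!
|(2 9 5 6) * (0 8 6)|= 6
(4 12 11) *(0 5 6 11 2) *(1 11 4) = (0 5 6 4 12 2)(1 11) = [5, 11, 0, 3, 12, 6, 4, 7, 8, 9, 10, 1, 2]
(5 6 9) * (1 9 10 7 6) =[0, 9, 2, 3, 4, 1, 10, 6, 8, 5, 7] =(1 9 5)(6 10 7)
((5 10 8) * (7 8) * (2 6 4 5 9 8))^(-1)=(2 7 10 5 4 6)(8 9)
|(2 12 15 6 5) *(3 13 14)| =15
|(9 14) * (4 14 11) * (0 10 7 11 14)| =10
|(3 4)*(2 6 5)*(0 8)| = 6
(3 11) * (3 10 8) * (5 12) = (3 11 10 8)(5 12) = [0, 1, 2, 11, 4, 12, 6, 7, 3, 9, 8, 10, 5]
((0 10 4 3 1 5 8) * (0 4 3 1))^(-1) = ((0 10 3)(1 5 8 4))^(-1) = (0 3 10)(1 4 8 5)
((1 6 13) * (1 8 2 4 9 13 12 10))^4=(2 8 13 9 4)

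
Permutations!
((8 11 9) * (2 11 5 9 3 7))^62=((2 11 3 7)(5 9 8))^62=(2 3)(5 8 9)(7 11)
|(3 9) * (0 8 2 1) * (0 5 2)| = 6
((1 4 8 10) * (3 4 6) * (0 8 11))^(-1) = (0 11 4 3 6 1 10 8)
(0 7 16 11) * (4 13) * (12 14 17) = [7, 1, 2, 3, 13, 5, 6, 16, 8, 9, 10, 0, 14, 4, 17, 15, 11, 12] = (0 7 16 11)(4 13)(12 14 17)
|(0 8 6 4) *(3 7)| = 4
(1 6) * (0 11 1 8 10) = (0 11 1 6 8 10) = [11, 6, 2, 3, 4, 5, 8, 7, 10, 9, 0, 1]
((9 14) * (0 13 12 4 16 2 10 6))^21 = (0 2 12 6 16 13 10 4)(9 14)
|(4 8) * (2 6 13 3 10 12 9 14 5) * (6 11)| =10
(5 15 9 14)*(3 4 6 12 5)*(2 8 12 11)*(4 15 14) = (2 8 12 5 14 3 15 9 4 6 11) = [0, 1, 8, 15, 6, 14, 11, 7, 12, 4, 10, 2, 5, 13, 3, 9]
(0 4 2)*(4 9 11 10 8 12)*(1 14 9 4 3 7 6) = (0 4 2)(1 14 9 11 10 8 12 3 7 6) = [4, 14, 0, 7, 2, 5, 1, 6, 12, 11, 8, 10, 3, 13, 9]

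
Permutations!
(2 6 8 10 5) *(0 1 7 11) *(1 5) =(0 5 2 6 8 10 1 7 11) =[5, 7, 6, 3, 4, 2, 8, 11, 10, 9, 1, 0]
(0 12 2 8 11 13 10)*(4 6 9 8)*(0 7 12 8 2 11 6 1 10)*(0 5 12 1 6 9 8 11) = (0 11 13 5 12)(1 10 7)(2 4 6 8 9) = [11, 10, 4, 3, 6, 12, 8, 1, 9, 2, 7, 13, 0, 5]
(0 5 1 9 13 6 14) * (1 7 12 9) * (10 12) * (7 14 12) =(0 5 14)(6 12 9 13)(7 10) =[5, 1, 2, 3, 4, 14, 12, 10, 8, 13, 7, 11, 9, 6, 0]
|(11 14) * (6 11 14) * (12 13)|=|(14)(6 11)(12 13)|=2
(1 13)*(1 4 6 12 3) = (1 13 4 6 12 3) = [0, 13, 2, 1, 6, 5, 12, 7, 8, 9, 10, 11, 3, 4]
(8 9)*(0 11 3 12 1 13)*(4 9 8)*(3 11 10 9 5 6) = [10, 13, 2, 12, 5, 6, 3, 7, 8, 4, 9, 11, 1, 0] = (0 10 9 4 5 6 3 12 1 13)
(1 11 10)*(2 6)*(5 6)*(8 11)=[0, 8, 5, 3, 4, 6, 2, 7, 11, 9, 1, 10]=(1 8 11 10)(2 5 6)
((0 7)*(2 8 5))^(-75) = (8)(0 7)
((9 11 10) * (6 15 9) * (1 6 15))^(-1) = (1 6)(9 15 10 11)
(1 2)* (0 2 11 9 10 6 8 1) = (0 2)(1 11 9 10 6 8) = [2, 11, 0, 3, 4, 5, 8, 7, 1, 10, 6, 9]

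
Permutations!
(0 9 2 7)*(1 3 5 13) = (0 9 2 7)(1 3 5 13) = [9, 3, 7, 5, 4, 13, 6, 0, 8, 2, 10, 11, 12, 1]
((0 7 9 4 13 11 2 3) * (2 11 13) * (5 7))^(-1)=((13)(0 5 7 9 4 2 3))^(-1)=(13)(0 3 2 4 9 7 5)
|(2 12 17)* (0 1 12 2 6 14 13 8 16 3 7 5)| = 12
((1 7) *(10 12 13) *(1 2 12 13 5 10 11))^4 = ((1 7 2 12 5 10 13 11))^4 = (1 5)(2 13)(7 10)(11 12)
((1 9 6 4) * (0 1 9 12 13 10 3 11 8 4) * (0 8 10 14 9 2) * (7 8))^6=(0 6 1 7 12 8 13 4 14 2 9)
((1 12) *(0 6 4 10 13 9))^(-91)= ((0 6 4 10 13 9)(1 12))^(-91)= (0 9 13 10 4 6)(1 12)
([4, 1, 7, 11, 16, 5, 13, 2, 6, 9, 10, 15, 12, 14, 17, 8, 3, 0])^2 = (0 16 11 8 13 17 4 3 15 6 14)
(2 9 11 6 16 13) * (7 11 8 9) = [0, 1, 7, 3, 4, 5, 16, 11, 9, 8, 10, 6, 12, 2, 14, 15, 13] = (2 7 11 6 16 13)(8 9)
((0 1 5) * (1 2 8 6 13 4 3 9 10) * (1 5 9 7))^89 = ((0 2 8 6 13 4 3 7 1 9 10 5))^89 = (0 4 10 6 1 2 3 5 13 9 8 7)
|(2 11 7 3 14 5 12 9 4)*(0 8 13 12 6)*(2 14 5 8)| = 42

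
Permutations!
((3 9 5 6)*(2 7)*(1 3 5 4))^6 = (1 9)(3 4)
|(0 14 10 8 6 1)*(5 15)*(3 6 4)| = |(0 14 10 8 4 3 6 1)(5 15)| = 8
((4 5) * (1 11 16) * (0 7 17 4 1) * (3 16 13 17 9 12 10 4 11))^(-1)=(0 16 3 1 5 4 10 12 9 7)(11 17 13)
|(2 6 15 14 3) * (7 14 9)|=7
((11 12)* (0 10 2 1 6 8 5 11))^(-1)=(0 12 11 5 8 6 1 2 10)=((0 10 2 1 6 8 5 11 12))^(-1)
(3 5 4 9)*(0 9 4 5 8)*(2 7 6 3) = (0 9 2 7 6 3 8) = [9, 1, 7, 8, 4, 5, 3, 6, 0, 2]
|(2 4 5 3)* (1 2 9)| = 6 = |(1 2 4 5 3 9)|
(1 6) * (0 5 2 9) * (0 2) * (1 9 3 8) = (0 5)(1 6 9 2 3 8) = [5, 6, 3, 8, 4, 0, 9, 7, 1, 2]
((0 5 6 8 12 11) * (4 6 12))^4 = ((0 5 12 11)(4 6 8))^4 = (12)(4 6 8)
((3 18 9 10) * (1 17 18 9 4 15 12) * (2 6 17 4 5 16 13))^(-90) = (1 15)(2 6 17 18 5 16 13)(4 12)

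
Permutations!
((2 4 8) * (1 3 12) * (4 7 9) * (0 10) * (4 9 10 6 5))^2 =((0 6 5 4 8 2 7 10)(1 3 12))^2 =(0 5 8 7)(1 12 3)(2 10 6 4)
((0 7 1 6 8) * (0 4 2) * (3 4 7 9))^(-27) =((0 9 3 4 2)(1 6 8 7))^(-27) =(0 4 9 2 3)(1 6 8 7)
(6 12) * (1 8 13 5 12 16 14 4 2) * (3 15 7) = (1 8 13 5 12 6 16 14 4 2)(3 15 7) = [0, 8, 1, 15, 2, 12, 16, 3, 13, 9, 10, 11, 6, 5, 4, 7, 14]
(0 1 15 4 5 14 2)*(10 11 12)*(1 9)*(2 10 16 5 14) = (0 9 1 15 4 14 10 11 12 16 5 2) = [9, 15, 0, 3, 14, 2, 6, 7, 8, 1, 11, 12, 16, 13, 10, 4, 5]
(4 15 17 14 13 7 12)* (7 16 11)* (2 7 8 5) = (2 7 12 4 15 17 14 13 16 11 8 5) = [0, 1, 7, 3, 15, 2, 6, 12, 5, 9, 10, 8, 4, 16, 13, 17, 11, 14]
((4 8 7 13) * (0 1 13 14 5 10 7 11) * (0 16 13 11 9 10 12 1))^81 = (1 14 9 13)(4 11 5 10)(7 8 16 12)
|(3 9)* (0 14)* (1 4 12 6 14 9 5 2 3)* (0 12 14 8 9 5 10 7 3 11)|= 84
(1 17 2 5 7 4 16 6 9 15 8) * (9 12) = (1 17 2 5 7 4 16 6 12 9 15 8) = [0, 17, 5, 3, 16, 7, 12, 4, 1, 15, 10, 11, 9, 13, 14, 8, 6, 2]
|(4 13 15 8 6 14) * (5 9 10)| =|(4 13 15 8 6 14)(5 9 10)| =6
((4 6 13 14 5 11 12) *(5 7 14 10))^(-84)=(14)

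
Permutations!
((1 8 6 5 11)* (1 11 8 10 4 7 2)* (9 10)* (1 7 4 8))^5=((11)(1 9 10 8 6 5)(2 7))^5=(11)(1 5 6 8 10 9)(2 7)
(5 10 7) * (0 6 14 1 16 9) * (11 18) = (0 6 14 1 16 9)(5 10 7)(11 18) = [6, 16, 2, 3, 4, 10, 14, 5, 8, 0, 7, 18, 12, 13, 1, 15, 9, 17, 11]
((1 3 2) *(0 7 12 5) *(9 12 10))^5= (0 5 12 9 10 7)(1 2 3)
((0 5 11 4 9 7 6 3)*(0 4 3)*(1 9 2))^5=((0 5 11 3 4 2 1 9 7 6))^5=(0 2)(1 5)(3 7)(4 6)(9 11)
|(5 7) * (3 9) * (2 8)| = 2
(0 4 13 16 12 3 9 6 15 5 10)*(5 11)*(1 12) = (0 4 13 16 1 12 3 9 6 15 11 5 10) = [4, 12, 2, 9, 13, 10, 15, 7, 8, 6, 0, 5, 3, 16, 14, 11, 1]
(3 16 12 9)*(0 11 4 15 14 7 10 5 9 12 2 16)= (0 11 4 15 14 7 10 5 9 3)(2 16)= [11, 1, 16, 0, 15, 9, 6, 10, 8, 3, 5, 4, 12, 13, 7, 14, 2]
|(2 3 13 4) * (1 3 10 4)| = |(1 3 13)(2 10 4)| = 3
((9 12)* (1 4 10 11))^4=(12)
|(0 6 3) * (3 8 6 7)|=6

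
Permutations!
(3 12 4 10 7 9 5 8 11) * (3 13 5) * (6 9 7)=(3 12 4 10 6 9)(5 8 11 13)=[0, 1, 2, 12, 10, 8, 9, 7, 11, 3, 6, 13, 4, 5]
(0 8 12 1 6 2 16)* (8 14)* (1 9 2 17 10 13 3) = (0 14 8 12 9 2 16)(1 6 17 10 13 3) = [14, 6, 16, 1, 4, 5, 17, 7, 12, 2, 13, 11, 9, 3, 8, 15, 0, 10]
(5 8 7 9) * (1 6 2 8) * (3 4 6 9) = (1 9 5)(2 8 7 3 4 6) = [0, 9, 8, 4, 6, 1, 2, 3, 7, 5]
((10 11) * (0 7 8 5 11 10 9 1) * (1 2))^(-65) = ((0 7 8 5 11 9 2 1))^(-65) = (0 1 2 9 11 5 8 7)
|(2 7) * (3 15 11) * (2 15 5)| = 6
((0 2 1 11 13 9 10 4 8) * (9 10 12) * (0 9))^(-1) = ((0 2 1 11 13 10 4 8 9 12))^(-1) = (0 12 9 8 4 10 13 11 1 2)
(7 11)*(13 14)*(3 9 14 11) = [0, 1, 2, 9, 4, 5, 6, 3, 8, 14, 10, 7, 12, 11, 13] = (3 9 14 13 11 7)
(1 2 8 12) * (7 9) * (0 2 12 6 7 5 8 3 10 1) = [2, 12, 3, 10, 4, 8, 7, 9, 6, 5, 1, 11, 0] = (0 2 3 10 1 12)(5 8 6 7 9)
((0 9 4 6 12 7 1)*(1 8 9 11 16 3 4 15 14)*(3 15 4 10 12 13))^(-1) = (0 1 14 15 16 11)(3 13 6 4 9 8 7 12 10)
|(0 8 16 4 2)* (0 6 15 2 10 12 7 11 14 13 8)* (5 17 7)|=|(2 6 15)(4 10 12 5 17 7 11 14 13 8 16)|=33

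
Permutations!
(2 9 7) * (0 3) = (0 3)(2 9 7) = [3, 1, 9, 0, 4, 5, 6, 2, 8, 7]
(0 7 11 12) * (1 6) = (0 7 11 12)(1 6) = [7, 6, 2, 3, 4, 5, 1, 11, 8, 9, 10, 12, 0]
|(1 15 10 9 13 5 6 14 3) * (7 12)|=|(1 15 10 9 13 5 6 14 3)(7 12)|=18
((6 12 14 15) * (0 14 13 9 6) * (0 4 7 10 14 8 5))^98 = (0 5 8)(4 14 7 15 10)(6 13)(9 12)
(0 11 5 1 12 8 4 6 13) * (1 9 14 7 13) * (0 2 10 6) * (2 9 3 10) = (0 11 5 3 10 6 1 12 8 4)(7 13 9 14) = [11, 12, 2, 10, 0, 3, 1, 13, 4, 14, 6, 5, 8, 9, 7]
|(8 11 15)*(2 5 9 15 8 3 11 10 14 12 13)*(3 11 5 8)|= |(2 8 10 14 12 13)(3 5 9 15 11)|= 30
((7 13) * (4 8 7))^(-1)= (4 13 7 8)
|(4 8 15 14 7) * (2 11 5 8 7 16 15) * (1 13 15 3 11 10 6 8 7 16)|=|(1 13 15 14)(2 10 6 8)(3 11 5 7 4 16)|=12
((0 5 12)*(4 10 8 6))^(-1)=((0 5 12)(4 10 8 6))^(-1)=(0 12 5)(4 6 8 10)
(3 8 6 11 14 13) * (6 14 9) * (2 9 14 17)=[0, 1, 9, 8, 4, 5, 11, 7, 17, 6, 10, 14, 12, 3, 13, 15, 16, 2]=(2 9 6 11 14 13 3 8 17)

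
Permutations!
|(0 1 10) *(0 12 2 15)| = |(0 1 10 12 2 15)| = 6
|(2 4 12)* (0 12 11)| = 5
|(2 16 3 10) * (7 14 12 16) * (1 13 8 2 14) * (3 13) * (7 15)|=|(1 3 10 14 12 16 13 8 2 15 7)|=11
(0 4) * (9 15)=(0 4)(9 15)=[4, 1, 2, 3, 0, 5, 6, 7, 8, 15, 10, 11, 12, 13, 14, 9]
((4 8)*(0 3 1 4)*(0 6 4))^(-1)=((0 3 1)(4 8 6))^(-1)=(0 1 3)(4 6 8)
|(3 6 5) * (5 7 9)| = 5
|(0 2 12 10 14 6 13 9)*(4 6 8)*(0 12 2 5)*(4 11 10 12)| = 4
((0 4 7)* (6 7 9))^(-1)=((0 4 9 6 7))^(-1)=(0 7 6 9 4)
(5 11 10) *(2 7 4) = (2 7 4)(5 11 10) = [0, 1, 7, 3, 2, 11, 6, 4, 8, 9, 5, 10]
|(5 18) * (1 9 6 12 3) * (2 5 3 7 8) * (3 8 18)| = 10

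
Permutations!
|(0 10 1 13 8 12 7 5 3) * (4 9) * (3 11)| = |(0 10 1 13 8 12 7 5 11 3)(4 9)| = 10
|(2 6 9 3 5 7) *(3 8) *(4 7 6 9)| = 8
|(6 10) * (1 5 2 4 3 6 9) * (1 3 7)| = |(1 5 2 4 7)(3 6 10 9)| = 20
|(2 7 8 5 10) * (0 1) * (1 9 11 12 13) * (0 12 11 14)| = 15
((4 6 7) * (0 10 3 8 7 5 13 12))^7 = (0 5 7 10 13 4 3 12 6 8)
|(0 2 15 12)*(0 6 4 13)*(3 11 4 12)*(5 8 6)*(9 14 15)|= |(0 2 9 14 15 3 11 4 13)(5 8 6 12)|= 36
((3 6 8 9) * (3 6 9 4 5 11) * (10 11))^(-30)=(3 6 4 10)(5 11 9 8)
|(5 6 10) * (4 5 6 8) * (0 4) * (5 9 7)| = |(0 4 9 7 5 8)(6 10)| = 6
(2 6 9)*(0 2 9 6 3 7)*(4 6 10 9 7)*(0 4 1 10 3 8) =[2, 10, 8, 1, 6, 5, 3, 4, 0, 7, 9] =(0 2 8)(1 10 9 7 4 6 3)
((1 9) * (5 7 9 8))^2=(1 5 9 8 7)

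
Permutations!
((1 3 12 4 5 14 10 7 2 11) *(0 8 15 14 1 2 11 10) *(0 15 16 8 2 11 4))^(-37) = ((0 2 10 7 4 5 1 3 12)(8 16)(14 15))^(-37) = (0 12 3 1 5 4 7 10 2)(8 16)(14 15)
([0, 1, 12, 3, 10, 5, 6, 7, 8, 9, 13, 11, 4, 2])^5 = (13)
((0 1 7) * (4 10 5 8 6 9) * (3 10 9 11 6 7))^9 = (0 3 5 7 1 10 8)(4 9)(6 11)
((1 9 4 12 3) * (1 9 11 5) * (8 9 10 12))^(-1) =((1 11 5)(3 10 12)(4 8 9))^(-1) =(1 5 11)(3 12 10)(4 9 8)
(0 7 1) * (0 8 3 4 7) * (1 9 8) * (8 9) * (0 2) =(9)(0 2)(3 4 7 8) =[2, 1, 0, 4, 7, 5, 6, 8, 3, 9]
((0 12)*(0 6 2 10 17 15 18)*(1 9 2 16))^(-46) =(0 15 10 9 16 12 18 17 2 1 6)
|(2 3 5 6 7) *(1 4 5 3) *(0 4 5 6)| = |(0 4 6 7 2 1 5)| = 7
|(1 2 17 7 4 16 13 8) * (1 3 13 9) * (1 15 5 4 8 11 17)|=30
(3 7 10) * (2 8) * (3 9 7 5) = [0, 1, 8, 5, 4, 3, 6, 10, 2, 7, 9] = (2 8)(3 5)(7 10 9)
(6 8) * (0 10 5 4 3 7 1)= (0 10 5 4 3 7 1)(6 8)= [10, 0, 2, 7, 3, 4, 8, 1, 6, 9, 5]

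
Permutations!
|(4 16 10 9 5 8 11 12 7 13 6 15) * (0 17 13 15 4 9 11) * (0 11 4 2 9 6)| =9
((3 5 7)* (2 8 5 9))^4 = (2 3 5)(7 8 9)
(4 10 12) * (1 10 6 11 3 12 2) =(1 10 2)(3 12 4 6 11) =[0, 10, 1, 12, 6, 5, 11, 7, 8, 9, 2, 3, 4]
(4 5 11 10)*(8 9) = (4 5 11 10)(8 9) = [0, 1, 2, 3, 5, 11, 6, 7, 9, 8, 4, 10]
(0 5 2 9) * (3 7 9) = (0 5 2 3 7 9) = [5, 1, 3, 7, 4, 2, 6, 9, 8, 0]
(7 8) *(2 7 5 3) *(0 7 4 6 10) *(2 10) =(0 7 8 5 3 10)(2 4 6) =[7, 1, 4, 10, 6, 3, 2, 8, 5, 9, 0]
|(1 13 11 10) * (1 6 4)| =|(1 13 11 10 6 4)| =6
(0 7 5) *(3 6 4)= (0 7 5)(3 6 4)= [7, 1, 2, 6, 3, 0, 4, 5]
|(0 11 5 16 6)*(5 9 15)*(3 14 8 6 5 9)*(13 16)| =6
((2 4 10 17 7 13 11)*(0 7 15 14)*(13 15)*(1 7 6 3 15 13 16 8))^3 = ((0 6 3 15 14)(1 7 13 11 2 4 10 17 16 8))^3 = (0 15 6 14 3)(1 11 10 8 13 4 16 7 2 17)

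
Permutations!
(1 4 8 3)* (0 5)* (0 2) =[5, 4, 0, 1, 8, 2, 6, 7, 3] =(0 5 2)(1 4 8 3)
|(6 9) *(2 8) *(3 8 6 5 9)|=|(2 6 3 8)(5 9)|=4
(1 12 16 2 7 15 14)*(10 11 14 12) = (1 10 11 14)(2 7 15 12 16) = [0, 10, 7, 3, 4, 5, 6, 15, 8, 9, 11, 14, 16, 13, 1, 12, 2]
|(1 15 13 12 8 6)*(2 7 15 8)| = |(1 8 6)(2 7 15 13 12)| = 15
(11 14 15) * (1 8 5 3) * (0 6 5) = [6, 8, 2, 1, 4, 3, 5, 7, 0, 9, 10, 14, 12, 13, 15, 11] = (0 6 5 3 1 8)(11 14 15)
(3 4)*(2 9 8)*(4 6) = (2 9 8)(3 6 4) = [0, 1, 9, 6, 3, 5, 4, 7, 2, 8]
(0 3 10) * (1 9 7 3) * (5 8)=(0 1 9 7 3 10)(5 8)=[1, 9, 2, 10, 4, 8, 6, 3, 5, 7, 0]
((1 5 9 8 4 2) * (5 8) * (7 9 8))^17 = (1 5 2 9 4 7 8)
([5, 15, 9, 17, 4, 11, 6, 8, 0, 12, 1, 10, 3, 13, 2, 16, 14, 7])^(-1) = (0 8 7 17 3 12 9 2 14 16 15 1 10 11 5)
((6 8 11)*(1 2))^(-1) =(1 2)(6 11 8)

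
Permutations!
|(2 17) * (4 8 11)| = 6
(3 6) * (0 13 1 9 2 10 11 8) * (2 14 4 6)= (0 13 1 9 14 4 6 3 2 10 11 8)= [13, 9, 10, 2, 6, 5, 3, 7, 0, 14, 11, 8, 12, 1, 4]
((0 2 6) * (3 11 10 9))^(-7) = (0 6 2)(3 11 10 9)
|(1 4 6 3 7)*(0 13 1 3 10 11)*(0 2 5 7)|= 11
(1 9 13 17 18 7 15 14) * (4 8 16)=[0, 9, 2, 3, 8, 5, 6, 15, 16, 13, 10, 11, 12, 17, 1, 14, 4, 18, 7]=(1 9 13 17 18 7 15 14)(4 8 16)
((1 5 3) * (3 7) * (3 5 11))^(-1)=((1 11 3)(5 7))^(-1)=(1 3 11)(5 7)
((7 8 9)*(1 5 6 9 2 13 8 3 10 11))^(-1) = (1 11 10 3 7 9 6 5)(2 8 13)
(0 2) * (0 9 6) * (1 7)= (0 2 9 6)(1 7)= [2, 7, 9, 3, 4, 5, 0, 1, 8, 6]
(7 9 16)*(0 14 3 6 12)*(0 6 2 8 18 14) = [0, 1, 8, 2, 4, 5, 12, 9, 18, 16, 10, 11, 6, 13, 3, 15, 7, 17, 14] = (2 8 18 14 3)(6 12)(7 9 16)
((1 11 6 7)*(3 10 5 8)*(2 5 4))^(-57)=(1 7 6 11)(2 3)(4 8)(5 10)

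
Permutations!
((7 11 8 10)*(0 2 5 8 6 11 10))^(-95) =(0 2 5 8)(6 11)(7 10) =((0 2 5 8)(6 11)(7 10))^(-95)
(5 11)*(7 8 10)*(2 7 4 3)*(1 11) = (1 11 5)(2 7 8 10 4 3) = [0, 11, 7, 2, 3, 1, 6, 8, 10, 9, 4, 5]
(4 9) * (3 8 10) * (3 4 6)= [0, 1, 2, 8, 9, 5, 3, 7, 10, 6, 4]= (3 8 10 4 9 6)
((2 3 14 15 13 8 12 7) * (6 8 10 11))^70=(2 13 8 3 10 12 14 11 7 15 6)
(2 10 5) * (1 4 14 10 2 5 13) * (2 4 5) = (1 5 2 4 14 10 13) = [0, 5, 4, 3, 14, 2, 6, 7, 8, 9, 13, 11, 12, 1, 10]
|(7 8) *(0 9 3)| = |(0 9 3)(7 8)| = 6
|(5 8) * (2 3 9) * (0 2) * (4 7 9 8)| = 8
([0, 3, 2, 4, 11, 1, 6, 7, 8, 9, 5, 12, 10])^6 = (1 5 10 12 11 4 3)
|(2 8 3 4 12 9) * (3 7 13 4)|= 7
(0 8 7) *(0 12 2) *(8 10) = (0 10 8 7 12 2) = [10, 1, 0, 3, 4, 5, 6, 12, 7, 9, 8, 11, 2]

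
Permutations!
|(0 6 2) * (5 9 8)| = 3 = |(0 6 2)(5 9 8)|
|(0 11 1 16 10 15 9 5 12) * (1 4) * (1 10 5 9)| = 9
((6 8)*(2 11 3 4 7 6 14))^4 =(2 7)(3 8)(4 14)(6 11)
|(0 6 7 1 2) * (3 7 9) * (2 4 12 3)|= |(0 6 9 2)(1 4 12 3 7)|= 20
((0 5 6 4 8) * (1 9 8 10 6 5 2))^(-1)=(0 8 9 1 2)(4 6 10)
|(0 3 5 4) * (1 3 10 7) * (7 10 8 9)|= 8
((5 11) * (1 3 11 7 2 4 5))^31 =(1 3 11)(2 7 5 4)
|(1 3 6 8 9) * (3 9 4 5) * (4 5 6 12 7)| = |(1 9)(3 12 7 4 6 8 5)| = 14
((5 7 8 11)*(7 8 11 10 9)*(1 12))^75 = (1 12)(5 9)(7 8)(10 11)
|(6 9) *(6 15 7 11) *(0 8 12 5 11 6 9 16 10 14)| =|(0 8 12 5 11 9 15 7 6 16 10 14)| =12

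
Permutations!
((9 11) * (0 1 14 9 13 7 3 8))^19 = ((0 1 14 9 11 13 7 3 8))^19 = (0 1 14 9 11 13 7 3 8)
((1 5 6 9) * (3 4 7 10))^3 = (1 9 6 5)(3 10 7 4)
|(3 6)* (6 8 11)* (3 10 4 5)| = 7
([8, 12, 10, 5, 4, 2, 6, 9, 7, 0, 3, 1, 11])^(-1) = [9, 11, 5, 10, 4, 3, 6, 8, 0, 7, 2, 12, 1]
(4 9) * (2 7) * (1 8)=[0, 8, 7, 3, 9, 5, 6, 2, 1, 4]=(1 8)(2 7)(4 9)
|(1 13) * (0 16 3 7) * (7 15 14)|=|(0 16 3 15 14 7)(1 13)|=6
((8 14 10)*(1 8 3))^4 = (1 3 10 14 8)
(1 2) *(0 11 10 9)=(0 11 10 9)(1 2)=[11, 2, 1, 3, 4, 5, 6, 7, 8, 0, 9, 10]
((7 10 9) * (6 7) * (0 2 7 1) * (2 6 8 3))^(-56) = (0 6 1)(2 8 10)(3 9 7)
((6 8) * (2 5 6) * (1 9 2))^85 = (1 9 2 5 6 8)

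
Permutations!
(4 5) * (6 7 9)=(4 5)(6 7 9)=[0, 1, 2, 3, 5, 4, 7, 9, 8, 6]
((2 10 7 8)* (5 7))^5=(10)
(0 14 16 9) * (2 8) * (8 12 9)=(0 14 16 8 2 12 9)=[14, 1, 12, 3, 4, 5, 6, 7, 2, 0, 10, 11, 9, 13, 16, 15, 8]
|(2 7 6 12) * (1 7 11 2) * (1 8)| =10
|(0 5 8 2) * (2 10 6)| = 6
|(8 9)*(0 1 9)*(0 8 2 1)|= |(1 9 2)|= 3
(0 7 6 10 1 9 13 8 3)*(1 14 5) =(0 7 6 10 14 5 1 9 13 8 3) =[7, 9, 2, 0, 4, 1, 10, 6, 3, 13, 14, 11, 12, 8, 5]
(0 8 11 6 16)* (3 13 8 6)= (0 6 16)(3 13 8 11)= [6, 1, 2, 13, 4, 5, 16, 7, 11, 9, 10, 3, 12, 8, 14, 15, 0]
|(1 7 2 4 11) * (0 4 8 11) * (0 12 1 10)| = |(0 4 12 1 7 2 8 11 10)| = 9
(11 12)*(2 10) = [0, 1, 10, 3, 4, 5, 6, 7, 8, 9, 2, 12, 11] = (2 10)(11 12)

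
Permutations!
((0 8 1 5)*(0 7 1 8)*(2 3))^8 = (8)(1 7 5)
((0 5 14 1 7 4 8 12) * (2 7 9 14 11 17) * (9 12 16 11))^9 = ((0 5 9 14 1 12)(2 7 4 8 16 11 17))^9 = (0 14)(1 5)(2 4 16 17 7 8 11)(9 12)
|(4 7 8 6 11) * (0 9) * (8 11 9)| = |(0 8 6 9)(4 7 11)| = 12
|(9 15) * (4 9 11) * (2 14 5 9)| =7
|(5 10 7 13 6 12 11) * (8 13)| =8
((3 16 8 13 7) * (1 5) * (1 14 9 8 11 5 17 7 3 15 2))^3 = (1 15 17 2 7)(3 5 8 16 14 13 11 9)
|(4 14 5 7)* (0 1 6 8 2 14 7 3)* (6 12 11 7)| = 12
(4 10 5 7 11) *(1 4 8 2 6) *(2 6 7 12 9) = (1 4 10 5 12 9 2 7 11 8 6) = [0, 4, 7, 3, 10, 12, 1, 11, 6, 2, 5, 8, 9]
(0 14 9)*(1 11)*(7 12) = (0 14 9)(1 11)(7 12) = [14, 11, 2, 3, 4, 5, 6, 12, 8, 0, 10, 1, 7, 13, 9]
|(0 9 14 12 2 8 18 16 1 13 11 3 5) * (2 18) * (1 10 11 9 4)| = |(0 4 1 13 9 14 12 18 16 10 11 3 5)(2 8)| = 26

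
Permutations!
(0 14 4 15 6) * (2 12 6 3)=(0 14 4 15 3 2 12 6)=[14, 1, 12, 2, 15, 5, 0, 7, 8, 9, 10, 11, 6, 13, 4, 3]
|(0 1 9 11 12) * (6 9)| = |(0 1 6 9 11 12)| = 6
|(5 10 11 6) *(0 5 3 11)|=3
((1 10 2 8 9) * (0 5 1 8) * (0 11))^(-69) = (0 10)(1 11)(2 5)(8 9)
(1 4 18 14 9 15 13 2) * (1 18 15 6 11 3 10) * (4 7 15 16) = (1 7 15 13 2 18 14 9 6 11 3 10)(4 16) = [0, 7, 18, 10, 16, 5, 11, 15, 8, 6, 1, 3, 12, 2, 9, 13, 4, 17, 14]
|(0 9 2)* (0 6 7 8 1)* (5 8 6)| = 6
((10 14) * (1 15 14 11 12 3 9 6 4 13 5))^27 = ((1 15 14 10 11 12 3 9 6 4 13 5))^27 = (1 10 3 4)(5 14 12 6)(9 13 15 11)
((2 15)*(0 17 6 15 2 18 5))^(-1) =(0 5 18 15 6 17)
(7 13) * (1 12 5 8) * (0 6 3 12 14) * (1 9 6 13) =(0 13 7 1 14)(3 12 5 8 9 6) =[13, 14, 2, 12, 4, 8, 3, 1, 9, 6, 10, 11, 5, 7, 0]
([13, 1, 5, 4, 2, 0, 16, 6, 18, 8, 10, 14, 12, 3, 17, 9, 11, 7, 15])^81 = [4, 1, 13, 5, 0, 3, 14, 11, 18, 8, 10, 7, 12, 2, 6, 9, 17, 16, 15]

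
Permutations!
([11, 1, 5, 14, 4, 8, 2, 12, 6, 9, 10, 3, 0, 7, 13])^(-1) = (0 12 7 13 14 3 11)(2 6 8 5)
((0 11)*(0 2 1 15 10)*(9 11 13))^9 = ((0 13 9 11 2 1 15 10))^9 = (0 13 9 11 2 1 15 10)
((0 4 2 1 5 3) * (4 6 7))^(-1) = (0 3 5 1 2 4 7 6)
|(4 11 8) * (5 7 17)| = 3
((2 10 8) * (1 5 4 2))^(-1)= ((1 5 4 2 10 8))^(-1)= (1 8 10 2 4 5)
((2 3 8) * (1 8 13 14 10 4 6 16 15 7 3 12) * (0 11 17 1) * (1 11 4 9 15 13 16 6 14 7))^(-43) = (0 8 9 4 2 15 14 12 1 10)(3 16 13 7)(11 17) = ((0 4 14 10 9 15 1 8 2 12)(3 16 13 7)(11 17))^(-43)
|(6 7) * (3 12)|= |(3 12)(6 7)|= 2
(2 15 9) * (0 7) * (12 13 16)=(0 7)(2 15 9)(12 13 16)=[7, 1, 15, 3, 4, 5, 6, 0, 8, 2, 10, 11, 13, 16, 14, 9, 12]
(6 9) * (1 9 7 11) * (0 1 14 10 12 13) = (0 1 9 6 7 11 14 10 12 13) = [1, 9, 2, 3, 4, 5, 7, 11, 8, 6, 12, 14, 13, 0, 10]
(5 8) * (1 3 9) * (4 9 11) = [0, 3, 2, 11, 9, 8, 6, 7, 5, 1, 10, 4] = (1 3 11 4 9)(5 8)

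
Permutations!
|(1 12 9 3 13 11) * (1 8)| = 7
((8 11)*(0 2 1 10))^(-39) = (0 2 1 10)(8 11)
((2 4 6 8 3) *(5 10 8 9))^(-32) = (10)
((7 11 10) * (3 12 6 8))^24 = (12)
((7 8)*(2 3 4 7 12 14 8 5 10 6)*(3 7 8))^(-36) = (2 6 10 5 7)(3 14 12 8 4)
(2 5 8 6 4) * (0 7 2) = (0 7 2 5 8 6 4) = [7, 1, 5, 3, 0, 8, 4, 2, 6]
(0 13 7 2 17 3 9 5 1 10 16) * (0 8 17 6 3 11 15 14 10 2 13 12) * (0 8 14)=(0 12 8 17 11 15)(1 2 6 3 9 5)(7 13)(10 16 14)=[12, 2, 6, 9, 4, 1, 3, 13, 17, 5, 16, 15, 8, 7, 10, 0, 14, 11]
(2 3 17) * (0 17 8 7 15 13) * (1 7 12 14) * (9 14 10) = (0 17 2 3 8 12 10 9 14 1 7 15 13) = [17, 7, 3, 8, 4, 5, 6, 15, 12, 14, 9, 11, 10, 0, 1, 13, 16, 2]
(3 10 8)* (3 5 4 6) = (3 10 8 5 4 6) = [0, 1, 2, 10, 6, 4, 3, 7, 5, 9, 8]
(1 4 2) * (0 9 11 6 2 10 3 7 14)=(0 9 11 6 2 1 4 10 3 7 14)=[9, 4, 1, 7, 10, 5, 2, 14, 8, 11, 3, 6, 12, 13, 0]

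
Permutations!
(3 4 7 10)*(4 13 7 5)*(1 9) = (1 9)(3 13 7 10)(4 5) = [0, 9, 2, 13, 5, 4, 6, 10, 8, 1, 3, 11, 12, 7]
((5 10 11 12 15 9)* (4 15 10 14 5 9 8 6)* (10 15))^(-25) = (4 12 6 11 8 10 15)(5 14)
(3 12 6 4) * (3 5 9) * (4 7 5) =(3 12 6 7 5 9) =[0, 1, 2, 12, 4, 9, 7, 5, 8, 3, 10, 11, 6]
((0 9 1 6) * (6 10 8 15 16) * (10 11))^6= ((0 9 1 11 10 8 15 16 6))^6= (0 15 11)(1 6 8)(9 16 10)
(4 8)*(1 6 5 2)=(1 6 5 2)(4 8)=[0, 6, 1, 3, 8, 2, 5, 7, 4]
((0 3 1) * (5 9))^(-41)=(0 3 1)(5 9)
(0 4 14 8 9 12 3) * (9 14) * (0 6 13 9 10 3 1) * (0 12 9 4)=(1 12)(3 6 13 4 10)(8 14)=[0, 12, 2, 6, 10, 5, 13, 7, 14, 9, 3, 11, 1, 4, 8]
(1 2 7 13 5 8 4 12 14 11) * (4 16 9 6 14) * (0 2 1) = [2, 1, 7, 3, 12, 8, 14, 13, 16, 6, 10, 0, 4, 5, 11, 15, 9] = (0 2 7 13 5 8 16 9 6 14 11)(4 12)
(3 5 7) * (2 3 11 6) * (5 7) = (2 3 7 11 6) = [0, 1, 3, 7, 4, 5, 2, 11, 8, 9, 10, 6]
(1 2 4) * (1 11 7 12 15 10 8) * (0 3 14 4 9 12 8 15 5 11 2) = (0 3 14 4 2 9 12 5 11 7 8 1)(10 15) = [3, 0, 9, 14, 2, 11, 6, 8, 1, 12, 15, 7, 5, 13, 4, 10]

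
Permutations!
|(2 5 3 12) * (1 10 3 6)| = 7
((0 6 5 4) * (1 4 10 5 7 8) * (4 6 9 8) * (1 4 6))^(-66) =((0 9 8 4)(5 10)(6 7))^(-66) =(10)(0 8)(4 9)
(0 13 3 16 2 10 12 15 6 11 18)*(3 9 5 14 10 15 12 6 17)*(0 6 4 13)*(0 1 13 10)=(0 1 13 9 5 14)(2 15 17 3 16)(4 10)(6 11 18)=[1, 13, 15, 16, 10, 14, 11, 7, 8, 5, 4, 18, 12, 9, 0, 17, 2, 3, 6]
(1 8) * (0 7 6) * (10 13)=(0 7 6)(1 8)(10 13)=[7, 8, 2, 3, 4, 5, 0, 6, 1, 9, 13, 11, 12, 10]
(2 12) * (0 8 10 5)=[8, 1, 12, 3, 4, 0, 6, 7, 10, 9, 5, 11, 2]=(0 8 10 5)(2 12)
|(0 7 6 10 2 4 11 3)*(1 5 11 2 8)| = |(0 7 6 10 8 1 5 11 3)(2 4)| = 18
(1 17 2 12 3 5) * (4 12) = (1 17 2 4 12 3 5) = [0, 17, 4, 5, 12, 1, 6, 7, 8, 9, 10, 11, 3, 13, 14, 15, 16, 2]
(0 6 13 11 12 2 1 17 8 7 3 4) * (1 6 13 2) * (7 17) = (0 13 11 12 1 7 3 4)(2 6)(8 17) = [13, 7, 6, 4, 0, 5, 2, 3, 17, 9, 10, 12, 1, 11, 14, 15, 16, 8]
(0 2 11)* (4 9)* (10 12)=(0 2 11)(4 9)(10 12)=[2, 1, 11, 3, 9, 5, 6, 7, 8, 4, 12, 0, 10]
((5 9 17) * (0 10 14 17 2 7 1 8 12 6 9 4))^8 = ((0 10 14 17 5 4)(1 8 12 6 9 2 7))^8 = (0 14 5)(1 8 12 6 9 2 7)(4 10 17)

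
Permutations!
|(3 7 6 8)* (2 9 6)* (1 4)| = 6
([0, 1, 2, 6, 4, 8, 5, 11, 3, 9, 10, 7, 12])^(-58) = [0, 1, 2, 5, 4, 3, 8, 7, 6, 9, 10, 11, 12]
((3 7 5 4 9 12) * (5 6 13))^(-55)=((3 7 6 13 5 4 9 12))^(-55)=(3 7 6 13 5 4 9 12)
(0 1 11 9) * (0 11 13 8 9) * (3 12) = (0 1 13 8 9 11)(3 12) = [1, 13, 2, 12, 4, 5, 6, 7, 9, 11, 10, 0, 3, 8]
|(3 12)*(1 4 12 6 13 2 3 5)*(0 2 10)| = |(0 2 3 6 13 10)(1 4 12 5)| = 12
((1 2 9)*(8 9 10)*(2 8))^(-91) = ((1 8 9)(2 10))^(-91) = (1 9 8)(2 10)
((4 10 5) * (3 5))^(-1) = (3 10 4 5)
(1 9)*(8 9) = (1 8 9) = [0, 8, 2, 3, 4, 5, 6, 7, 9, 1]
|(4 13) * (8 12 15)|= |(4 13)(8 12 15)|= 6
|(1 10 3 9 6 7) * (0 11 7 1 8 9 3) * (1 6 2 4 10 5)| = |(0 11 7 8 9 2 4 10)(1 5)| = 8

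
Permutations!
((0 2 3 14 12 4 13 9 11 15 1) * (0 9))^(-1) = (0 13 4 12 14 3 2)(1 15 11 9)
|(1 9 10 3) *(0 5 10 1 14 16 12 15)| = |(0 5 10 3 14 16 12 15)(1 9)| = 8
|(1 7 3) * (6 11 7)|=5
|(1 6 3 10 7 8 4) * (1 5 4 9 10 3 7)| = |(1 6 7 8 9 10)(4 5)| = 6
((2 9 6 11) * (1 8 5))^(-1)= ((1 8 5)(2 9 6 11))^(-1)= (1 5 8)(2 11 6 9)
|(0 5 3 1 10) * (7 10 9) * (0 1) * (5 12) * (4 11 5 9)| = 10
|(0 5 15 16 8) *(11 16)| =|(0 5 15 11 16 8)| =6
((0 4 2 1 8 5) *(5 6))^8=(0 4 2 1 8 6 5)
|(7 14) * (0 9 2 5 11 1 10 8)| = 8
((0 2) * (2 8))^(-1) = ((0 8 2))^(-1) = (0 2 8)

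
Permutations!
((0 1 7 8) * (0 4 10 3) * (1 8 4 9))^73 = ((0 8 9 1 7 4 10 3))^73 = (0 8 9 1 7 4 10 3)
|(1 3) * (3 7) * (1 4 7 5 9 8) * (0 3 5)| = |(0 3 4 7 5 9 8 1)| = 8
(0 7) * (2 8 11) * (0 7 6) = [6, 1, 8, 3, 4, 5, 0, 7, 11, 9, 10, 2] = (0 6)(2 8 11)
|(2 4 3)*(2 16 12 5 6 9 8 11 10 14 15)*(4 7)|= |(2 7 4 3 16 12 5 6 9 8 11 10 14 15)|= 14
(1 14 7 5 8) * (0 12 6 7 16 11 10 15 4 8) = (0 12 6 7 5)(1 14 16 11 10 15 4 8) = [12, 14, 2, 3, 8, 0, 7, 5, 1, 9, 15, 10, 6, 13, 16, 4, 11]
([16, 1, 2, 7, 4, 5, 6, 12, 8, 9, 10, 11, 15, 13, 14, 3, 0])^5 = [16, 1, 2, 7, 4, 5, 6, 12, 8, 9, 10, 11, 15, 13, 14, 3, 0]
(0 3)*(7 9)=(0 3)(7 9)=[3, 1, 2, 0, 4, 5, 6, 9, 8, 7]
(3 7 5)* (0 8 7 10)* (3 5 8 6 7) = (0 6 7 8 3 10) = [6, 1, 2, 10, 4, 5, 7, 8, 3, 9, 0]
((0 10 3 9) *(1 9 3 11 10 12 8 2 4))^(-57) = ((0 12 8 2 4 1 9)(10 11))^(-57) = (0 9 1 4 2 8 12)(10 11)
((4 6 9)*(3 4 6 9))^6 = (3 9)(4 6)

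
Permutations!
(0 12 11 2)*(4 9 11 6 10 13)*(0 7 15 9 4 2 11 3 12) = (2 7 15 9 3 12 6 10 13) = [0, 1, 7, 12, 4, 5, 10, 15, 8, 3, 13, 11, 6, 2, 14, 9]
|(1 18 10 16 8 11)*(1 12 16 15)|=4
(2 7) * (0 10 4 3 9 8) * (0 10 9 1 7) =(0 9 8 10 4 3 1 7 2) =[9, 7, 0, 1, 3, 5, 6, 2, 10, 8, 4]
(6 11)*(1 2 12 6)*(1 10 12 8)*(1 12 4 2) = (2 8 12 6 11 10 4) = [0, 1, 8, 3, 2, 5, 11, 7, 12, 9, 4, 10, 6]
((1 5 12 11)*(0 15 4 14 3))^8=(0 14 15 3 4)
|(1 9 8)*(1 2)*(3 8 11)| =6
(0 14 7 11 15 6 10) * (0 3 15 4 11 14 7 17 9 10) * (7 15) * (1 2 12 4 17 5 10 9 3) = (0 15 6)(1 2 12 4 11 17 3 7 14 5 10) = [15, 2, 12, 7, 11, 10, 0, 14, 8, 9, 1, 17, 4, 13, 5, 6, 16, 3]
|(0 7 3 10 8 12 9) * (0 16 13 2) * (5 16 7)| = |(0 5 16 13 2)(3 10 8 12 9 7)| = 30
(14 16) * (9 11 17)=(9 11 17)(14 16)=[0, 1, 2, 3, 4, 5, 6, 7, 8, 11, 10, 17, 12, 13, 16, 15, 14, 9]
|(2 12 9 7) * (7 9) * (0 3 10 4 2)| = 7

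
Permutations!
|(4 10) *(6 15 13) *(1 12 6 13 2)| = |(1 12 6 15 2)(4 10)| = 10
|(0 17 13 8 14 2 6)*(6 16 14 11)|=6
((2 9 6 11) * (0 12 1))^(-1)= ((0 12 1)(2 9 6 11))^(-1)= (0 1 12)(2 11 6 9)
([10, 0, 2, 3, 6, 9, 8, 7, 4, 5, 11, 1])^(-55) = (0 10 11 1)(4 8 6)(5 9)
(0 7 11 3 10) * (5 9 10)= (0 7 11 3 5 9 10)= [7, 1, 2, 5, 4, 9, 6, 11, 8, 10, 0, 3]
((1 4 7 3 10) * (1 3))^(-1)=(1 7 4)(3 10)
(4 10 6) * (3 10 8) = [0, 1, 2, 10, 8, 5, 4, 7, 3, 9, 6] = (3 10 6 4 8)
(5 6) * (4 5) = [0, 1, 2, 3, 5, 6, 4] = (4 5 6)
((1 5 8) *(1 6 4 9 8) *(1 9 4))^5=((1 5 9 8 6))^5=(9)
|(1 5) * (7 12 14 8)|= |(1 5)(7 12 14 8)|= 4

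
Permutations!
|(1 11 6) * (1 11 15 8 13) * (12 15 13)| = |(1 13)(6 11)(8 12 15)| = 6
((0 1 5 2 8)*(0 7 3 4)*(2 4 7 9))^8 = (2 9 8)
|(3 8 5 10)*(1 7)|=4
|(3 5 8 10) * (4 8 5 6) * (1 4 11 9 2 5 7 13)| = 12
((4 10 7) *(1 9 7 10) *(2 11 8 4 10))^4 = ((1 9 7 10 2 11 8 4))^4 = (1 2)(4 10)(7 8)(9 11)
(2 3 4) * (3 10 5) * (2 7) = [0, 1, 10, 4, 7, 3, 6, 2, 8, 9, 5] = (2 10 5 3 4 7)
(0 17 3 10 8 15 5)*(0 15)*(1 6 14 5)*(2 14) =(0 17 3 10 8)(1 6 2 14 5 15) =[17, 6, 14, 10, 4, 15, 2, 7, 0, 9, 8, 11, 12, 13, 5, 1, 16, 3]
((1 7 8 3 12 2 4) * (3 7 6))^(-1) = (1 4 2 12 3 6)(7 8)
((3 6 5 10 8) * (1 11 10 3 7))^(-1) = (1 7 8 10 11)(3 5 6)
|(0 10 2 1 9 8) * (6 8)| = 7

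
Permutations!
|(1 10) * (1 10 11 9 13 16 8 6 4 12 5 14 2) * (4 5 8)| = 12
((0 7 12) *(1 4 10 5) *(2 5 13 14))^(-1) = (0 12 7)(1 5 2 14 13 10 4)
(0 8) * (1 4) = (0 8)(1 4) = [8, 4, 2, 3, 1, 5, 6, 7, 0]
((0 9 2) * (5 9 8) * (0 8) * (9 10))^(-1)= (2 9 10 5 8)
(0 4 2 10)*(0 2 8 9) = [4, 1, 10, 3, 8, 5, 6, 7, 9, 0, 2] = (0 4 8 9)(2 10)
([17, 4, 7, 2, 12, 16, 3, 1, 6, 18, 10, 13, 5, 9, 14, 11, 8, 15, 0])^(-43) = (0 18 9 13 11 15 17)(1 3 16 4 2 8 12 7 6 5)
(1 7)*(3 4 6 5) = (1 7)(3 4 6 5) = [0, 7, 2, 4, 6, 3, 5, 1]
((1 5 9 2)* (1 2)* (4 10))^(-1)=((1 5 9)(4 10))^(-1)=(1 9 5)(4 10)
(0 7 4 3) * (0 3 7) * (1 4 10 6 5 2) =(1 4 7 10 6 5 2) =[0, 4, 1, 3, 7, 2, 5, 10, 8, 9, 6]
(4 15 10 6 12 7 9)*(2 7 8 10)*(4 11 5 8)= [0, 1, 7, 3, 15, 8, 12, 9, 10, 11, 6, 5, 4, 13, 14, 2]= (2 7 9 11 5 8 10 6 12 4 15)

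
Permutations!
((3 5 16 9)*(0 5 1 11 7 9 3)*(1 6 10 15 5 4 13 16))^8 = (0 5 16 7 10 4 1 3 9 15 13 11 6)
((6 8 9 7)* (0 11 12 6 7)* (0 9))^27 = (0 12 8 11 6)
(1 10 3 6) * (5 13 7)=(1 10 3 6)(5 13 7)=[0, 10, 2, 6, 4, 13, 1, 5, 8, 9, 3, 11, 12, 7]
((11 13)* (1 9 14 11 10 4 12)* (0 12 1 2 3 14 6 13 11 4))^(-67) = ((0 12 2 3 14 4 1 9 6 13 10))^(-67) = (0 10 13 6 9 1 4 14 3 2 12)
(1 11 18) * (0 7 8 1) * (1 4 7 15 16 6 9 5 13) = [15, 11, 2, 3, 7, 13, 9, 8, 4, 5, 10, 18, 12, 1, 14, 16, 6, 17, 0] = (0 15 16 6 9 5 13 1 11 18)(4 7 8)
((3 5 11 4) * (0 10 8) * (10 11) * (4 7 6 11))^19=((0 4 3 5 10 8)(6 11 7))^19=(0 4 3 5 10 8)(6 11 7)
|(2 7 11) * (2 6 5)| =|(2 7 11 6 5)| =5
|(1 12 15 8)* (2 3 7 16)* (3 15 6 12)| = 14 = |(1 3 7 16 2 15 8)(6 12)|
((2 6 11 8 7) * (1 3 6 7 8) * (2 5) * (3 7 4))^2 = (1 5 4 6)(2 3 11 7)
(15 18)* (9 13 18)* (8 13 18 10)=(8 13 10)(9 18 15)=[0, 1, 2, 3, 4, 5, 6, 7, 13, 18, 8, 11, 12, 10, 14, 9, 16, 17, 15]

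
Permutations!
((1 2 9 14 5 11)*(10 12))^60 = (14)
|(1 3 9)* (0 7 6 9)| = 6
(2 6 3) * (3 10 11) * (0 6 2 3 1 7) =(0 6 10 11 1 7) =[6, 7, 2, 3, 4, 5, 10, 0, 8, 9, 11, 1]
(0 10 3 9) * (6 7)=(0 10 3 9)(6 7)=[10, 1, 2, 9, 4, 5, 7, 6, 8, 0, 3]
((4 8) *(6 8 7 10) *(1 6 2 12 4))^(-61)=(1 8 6)(2 10 7 4 12)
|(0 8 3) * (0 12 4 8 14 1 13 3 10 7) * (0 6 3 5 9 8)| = 13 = |(0 14 1 13 5 9 8 10 7 6 3 12 4)|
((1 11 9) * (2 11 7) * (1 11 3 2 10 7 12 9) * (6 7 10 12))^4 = (1 9 7)(6 11 12) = ((1 6 7 12 9 11)(2 3))^4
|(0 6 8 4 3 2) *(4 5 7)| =8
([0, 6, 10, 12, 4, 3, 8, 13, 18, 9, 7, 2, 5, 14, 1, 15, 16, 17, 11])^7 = (1 7 11 6 13 2 8 14 10 18)(3 12 5)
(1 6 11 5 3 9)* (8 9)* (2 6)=(1 2 6 11 5 3 8 9)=[0, 2, 6, 8, 4, 3, 11, 7, 9, 1, 10, 5]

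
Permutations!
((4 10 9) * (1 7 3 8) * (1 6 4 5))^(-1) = (1 5 9 10 4 6 8 3 7) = ((1 7 3 8 6 4 10 9 5))^(-1)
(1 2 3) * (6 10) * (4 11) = [0, 2, 3, 1, 11, 5, 10, 7, 8, 9, 6, 4] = (1 2 3)(4 11)(6 10)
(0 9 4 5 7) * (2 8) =(0 9 4 5 7)(2 8) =[9, 1, 8, 3, 5, 7, 6, 0, 2, 4]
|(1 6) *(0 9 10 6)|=5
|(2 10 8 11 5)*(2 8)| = 6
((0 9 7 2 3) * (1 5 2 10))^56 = (10)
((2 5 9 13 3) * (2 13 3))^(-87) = ((2 5 9 3 13))^(-87) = (2 3 5 13 9)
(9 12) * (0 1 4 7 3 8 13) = [1, 4, 2, 8, 7, 5, 6, 3, 13, 12, 10, 11, 9, 0] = (0 1 4 7 3 8 13)(9 12)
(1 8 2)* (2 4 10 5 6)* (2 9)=(1 8 4 10 5 6 9 2)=[0, 8, 1, 3, 10, 6, 9, 7, 4, 2, 5]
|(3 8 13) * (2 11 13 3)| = |(2 11 13)(3 8)| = 6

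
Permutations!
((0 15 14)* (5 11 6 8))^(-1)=((0 15 14)(5 11 6 8))^(-1)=(0 14 15)(5 8 6 11)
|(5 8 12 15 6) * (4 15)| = |(4 15 6 5 8 12)| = 6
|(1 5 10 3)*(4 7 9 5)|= |(1 4 7 9 5 10 3)|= 7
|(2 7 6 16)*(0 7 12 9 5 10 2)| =20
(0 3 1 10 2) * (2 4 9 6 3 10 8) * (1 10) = (0 1 8 2)(3 10 4 9 6) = [1, 8, 0, 10, 9, 5, 3, 7, 2, 6, 4]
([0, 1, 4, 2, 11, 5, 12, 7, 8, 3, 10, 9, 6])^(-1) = (2 3 9 11 4)(6 12)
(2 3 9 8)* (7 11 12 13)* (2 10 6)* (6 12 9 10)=(2 3 10 12 13 7 11 9 8 6)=[0, 1, 3, 10, 4, 5, 2, 11, 6, 8, 12, 9, 13, 7]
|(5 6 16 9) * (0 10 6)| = 6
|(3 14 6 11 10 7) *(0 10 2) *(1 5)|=|(0 10 7 3 14 6 11 2)(1 5)|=8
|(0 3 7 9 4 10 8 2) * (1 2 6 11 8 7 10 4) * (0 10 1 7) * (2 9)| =21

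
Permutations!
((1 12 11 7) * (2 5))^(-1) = (1 7 11 12)(2 5)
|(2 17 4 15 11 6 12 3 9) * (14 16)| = |(2 17 4 15 11 6 12 3 9)(14 16)| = 18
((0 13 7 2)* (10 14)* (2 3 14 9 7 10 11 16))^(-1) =((0 13 10 9 7 3 14 11 16 2))^(-1) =(0 2 16 11 14 3 7 9 10 13)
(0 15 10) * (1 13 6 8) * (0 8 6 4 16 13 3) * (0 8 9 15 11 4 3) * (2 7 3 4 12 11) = (0 2 7 3 8 1)(4 16 13)(9 15 10)(11 12) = [2, 0, 7, 8, 16, 5, 6, 3, 1, 15, 9, 12, 11, 4, 14, 10, 13]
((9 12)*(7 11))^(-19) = (7 11)(9 12)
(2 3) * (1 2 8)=(1 2 3 8)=[0, 2, 3, 8, 4, 5, 6, 7, 1]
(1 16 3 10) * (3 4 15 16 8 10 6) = (1 8 10)(3 6)(4 15 16) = [0, 8, 2, 6, 15, 5, 3, 7, 10, 9, 1, 11, 12, 13, 14, 16, 4]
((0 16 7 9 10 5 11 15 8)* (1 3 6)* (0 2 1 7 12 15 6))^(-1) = (0 3 1 2 8 15 12 16)(5 10 9 7 6 11)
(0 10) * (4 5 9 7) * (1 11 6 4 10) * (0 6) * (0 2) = (0 1 11 2)(4 5 9 7 10 6) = [1, 11, 0, 3, 5, 9, 4, 10, 8, 7, 6, 2]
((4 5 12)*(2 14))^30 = (14)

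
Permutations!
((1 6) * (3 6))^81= ((1 3 6))^81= (6)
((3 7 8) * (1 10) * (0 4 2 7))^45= (0 7)(1 10)(2 3)(4 8)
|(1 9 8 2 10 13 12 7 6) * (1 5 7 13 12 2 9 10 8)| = 21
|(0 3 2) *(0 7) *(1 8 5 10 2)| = 8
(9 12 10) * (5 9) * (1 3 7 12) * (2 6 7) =(1 3 2 6 7 12 10 5 9) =[0, 3, 6, 2, 4, 9, 7, 12, 8, 1, 5, 11, 10]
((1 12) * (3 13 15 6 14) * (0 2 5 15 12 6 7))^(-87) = (0 15 2 7 5)(1 3)(6 13)(12 14)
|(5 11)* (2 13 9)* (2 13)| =2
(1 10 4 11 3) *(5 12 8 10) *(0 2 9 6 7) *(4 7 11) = (0 2 9 6 11 3 1 5 12 8 10 7) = [2, 5, 9, 1, 4, 12, 11, 0, 10, 6, 7, 3, 8]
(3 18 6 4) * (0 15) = (0 15)(3 18 6 4) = [15, 1, 2, 18, 3, 5, 4, 7, 8, 9, 10, 11, 12, 13, 14, 0, 16, 17, 6]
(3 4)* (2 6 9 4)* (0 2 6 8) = [2, 1, 8, 6, 3, 5, 9, 7, 0, 4] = (0 2 8)(3 6 9 4)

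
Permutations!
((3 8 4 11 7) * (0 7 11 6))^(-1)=((11)(0 7 3 8 4 6))^(-1)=(11)(0 6 4 8 3 7)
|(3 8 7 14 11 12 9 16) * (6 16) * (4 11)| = 10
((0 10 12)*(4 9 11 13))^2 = ((0 10 12)(4 9 11 13))^2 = (0 12 10)(4 11)(9 13)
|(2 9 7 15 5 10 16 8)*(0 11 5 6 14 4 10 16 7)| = 42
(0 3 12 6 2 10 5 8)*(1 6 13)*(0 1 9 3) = [0, 6, 10, 12, 4, 8, 2, 7, 1, 3, 5, 11, 13, 9] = (1 6 2 10 5 8)(3 12 13 9)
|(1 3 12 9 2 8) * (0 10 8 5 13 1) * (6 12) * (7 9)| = |(0 10 8)(1 3 6 12 7 9 2 5 13)| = 9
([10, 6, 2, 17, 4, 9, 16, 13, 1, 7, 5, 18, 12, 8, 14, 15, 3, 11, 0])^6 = [8, 18, 2, 5, 4, 6, 0, 3, 11, 16, 1, 7, 12, 17, 14, 15, 10, 9, 13]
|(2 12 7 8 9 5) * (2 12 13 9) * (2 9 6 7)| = 8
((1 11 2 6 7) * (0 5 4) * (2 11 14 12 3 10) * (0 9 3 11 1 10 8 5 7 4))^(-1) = ((0 7 10 2 6 4 9 3 8 5)(1 14 12 11))^(-1) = (0 5 8 3 9 4 6 2 10 7)(1 11 12 14)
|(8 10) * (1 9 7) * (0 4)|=|(0 4)(1 9 7)(8 10)|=6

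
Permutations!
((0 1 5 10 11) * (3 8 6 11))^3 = ((0 1 5 10 3 8 6 11))^3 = (0 10 6 1 3 11 5 8)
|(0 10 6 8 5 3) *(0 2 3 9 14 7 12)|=18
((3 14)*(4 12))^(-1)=(3 14)(4 12)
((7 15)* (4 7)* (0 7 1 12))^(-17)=(0 7 15 4 1 12)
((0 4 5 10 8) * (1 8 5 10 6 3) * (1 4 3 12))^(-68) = (0 5 8 10 1 4 12 3 6)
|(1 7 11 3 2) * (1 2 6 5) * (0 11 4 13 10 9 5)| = 28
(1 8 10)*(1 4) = (1 8 10 4) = [0, 8, 2, 3, 1, 5, 6, 7, 10, 9, 4]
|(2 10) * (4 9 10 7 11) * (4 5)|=|(2 7 11 5 4 9 10)|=7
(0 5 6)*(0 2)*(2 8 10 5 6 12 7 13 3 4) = [6, 1, 0, 4, 2, 12, 8, 13, 10, 9, 5, 11, 7, 3] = (0 6 8 10 5 12 7 13 3 4 2)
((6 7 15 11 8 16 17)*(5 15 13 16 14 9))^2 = (5 11 14)(6 13 17 7 16)(8 9 15)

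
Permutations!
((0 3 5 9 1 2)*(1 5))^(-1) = ((0 3 1 2)(5 9))^(-1) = (0 2 1 3)(5 9)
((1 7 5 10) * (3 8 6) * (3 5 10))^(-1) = ((1 7 10)(3 8 6 5))^(-1) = (1 10 7)(3 5 6 8)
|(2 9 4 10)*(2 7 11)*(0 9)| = |(0 9 4 10 7 11 2)| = 7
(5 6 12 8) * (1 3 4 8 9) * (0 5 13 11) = (0 5 6 12 9 1 3 4 8 13 11) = [5, 3, 2, 4, 8, 6, 12, 7, 13, 1, 10, 0, 9, 11]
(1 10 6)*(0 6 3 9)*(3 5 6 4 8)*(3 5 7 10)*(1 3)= (0 4 8 5 6 3 9)(7 10)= [4, 1, 2, 9, 8, 6, 3, 10, 5, 0, 7]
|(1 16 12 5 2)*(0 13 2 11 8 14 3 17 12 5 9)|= 13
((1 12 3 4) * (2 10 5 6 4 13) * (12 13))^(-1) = (1 4 6 5 10 2 13)(3 12)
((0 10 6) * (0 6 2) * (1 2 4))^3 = (0 1 10 2 4) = ((0 10 4 1 2))^3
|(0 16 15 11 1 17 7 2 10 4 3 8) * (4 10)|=|(0 16 15 11 1 17 7 2 4 3 8)|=11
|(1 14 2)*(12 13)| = |(1 14 2)(12 13)| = 6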